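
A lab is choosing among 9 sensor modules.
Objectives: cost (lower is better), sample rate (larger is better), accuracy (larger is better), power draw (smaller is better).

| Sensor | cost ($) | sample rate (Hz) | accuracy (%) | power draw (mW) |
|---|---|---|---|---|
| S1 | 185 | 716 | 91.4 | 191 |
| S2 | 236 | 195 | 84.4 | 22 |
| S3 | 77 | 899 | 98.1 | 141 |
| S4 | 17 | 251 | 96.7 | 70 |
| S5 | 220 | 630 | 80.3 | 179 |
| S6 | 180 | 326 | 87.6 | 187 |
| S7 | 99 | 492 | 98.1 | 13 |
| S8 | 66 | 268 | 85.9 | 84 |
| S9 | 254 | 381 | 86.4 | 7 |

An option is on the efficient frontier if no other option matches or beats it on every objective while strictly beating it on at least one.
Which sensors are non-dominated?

S3, S4, S7, S8, S9

S1: dominated by S3 (cost 77≤185, sample rate 899≥716, accuracy 98.1≥91.4, power draw 141≤191).
S2: dominated by S7 (cost 99≤236, sample rate 492≥195, accuracy 98.1≥84.4, power draw 13≤22).
S3: not dominated (best sample rate).
S4: not dominated (best cost).
S5: dominated by S3 (cost 77≤220, sample rate 899≥630, accuracy 98.1≥80.3, power draw 141≤179).
S6: dominated by S3 (cost 77≤180, sample rate 899≥326, accuracy 98.1≥87.6, power draw 141≤187).
S7: not dominated.
S8: not dominated.
S9: not dominated (best power draw).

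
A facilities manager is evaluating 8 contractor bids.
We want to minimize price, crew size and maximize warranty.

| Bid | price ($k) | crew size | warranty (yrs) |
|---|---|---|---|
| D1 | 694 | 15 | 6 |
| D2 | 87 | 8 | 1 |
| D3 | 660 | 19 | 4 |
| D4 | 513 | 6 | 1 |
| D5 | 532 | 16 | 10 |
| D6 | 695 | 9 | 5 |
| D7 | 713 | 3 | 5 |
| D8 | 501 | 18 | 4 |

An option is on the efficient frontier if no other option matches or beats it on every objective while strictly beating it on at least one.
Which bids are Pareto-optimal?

D1: not dominated.
D2: not dominated (best price).
D3: dominated by D5 (price 532≤660, crew size 16≤19, warranty 10≥4).
D4: not dominated.
D5: not dominated (best warranty).
D6: not dominated.
D7: not dominated (best crew size).
D8: not dominated.

D1, D2, D4, D5, D6, D7, D8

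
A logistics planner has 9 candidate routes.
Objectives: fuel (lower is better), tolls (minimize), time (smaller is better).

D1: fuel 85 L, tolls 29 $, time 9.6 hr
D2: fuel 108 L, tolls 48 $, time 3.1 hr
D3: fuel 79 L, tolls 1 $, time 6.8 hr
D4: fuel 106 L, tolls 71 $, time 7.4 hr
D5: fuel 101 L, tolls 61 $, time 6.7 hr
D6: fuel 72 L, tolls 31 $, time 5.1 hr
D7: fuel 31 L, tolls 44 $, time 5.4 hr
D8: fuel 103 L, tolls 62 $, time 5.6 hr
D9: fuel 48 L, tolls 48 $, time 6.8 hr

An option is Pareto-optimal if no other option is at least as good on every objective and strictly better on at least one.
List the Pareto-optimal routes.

D1: dominated by D3 (fuel 79≤85, tolls 1≤29, time 6.8≤9.6).
D2: not dominated (best time).
D3: not dominated (best tolls).
D4: dominated by D3 (fuel 79≤106, tolls 1≤71, time 6.8≤7.4).
D5: dominated by D6 (fuel 72≤101, tolls 31≤61, time 5.1≤6.7).
D6: not dominated.
D7: not dominated (best fuel).
D8: dominated by D6 (fuel 72≤103, tolls 31≤62, time 5.1≤5.6).
D9: dominated by D7 (fuel 31≤48, tolls 44≤48, time 5.4≤6.8).

D2, D3, D6, D7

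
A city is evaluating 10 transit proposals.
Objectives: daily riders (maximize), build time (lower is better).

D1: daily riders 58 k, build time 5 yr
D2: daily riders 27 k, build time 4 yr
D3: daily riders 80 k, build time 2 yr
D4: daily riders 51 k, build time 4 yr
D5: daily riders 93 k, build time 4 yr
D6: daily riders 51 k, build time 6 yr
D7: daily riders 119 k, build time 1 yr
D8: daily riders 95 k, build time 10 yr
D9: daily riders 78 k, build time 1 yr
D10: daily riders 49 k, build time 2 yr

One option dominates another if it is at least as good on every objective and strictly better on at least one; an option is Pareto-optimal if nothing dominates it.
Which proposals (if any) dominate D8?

D7: daily riders 119≥95, build time 1≤10 — dominates D8.
Others (D1, D2, D3, D4, D5, D6, D9, D10) are each worse than D8 on at least one objective.

D7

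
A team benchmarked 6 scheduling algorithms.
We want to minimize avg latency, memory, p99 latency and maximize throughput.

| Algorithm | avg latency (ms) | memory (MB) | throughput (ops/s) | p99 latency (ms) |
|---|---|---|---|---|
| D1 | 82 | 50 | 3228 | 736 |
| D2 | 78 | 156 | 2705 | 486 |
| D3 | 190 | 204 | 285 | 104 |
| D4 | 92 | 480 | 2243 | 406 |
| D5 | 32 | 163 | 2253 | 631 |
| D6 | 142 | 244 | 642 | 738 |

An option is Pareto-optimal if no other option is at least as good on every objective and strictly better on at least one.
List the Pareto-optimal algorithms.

D1: not dominated (best memory).
D2: not dominated.
D3: not dominated (best p99 latency).
D4: not dominated.
D5: not dominated (best avg latency).
D6: dominated by D1 (avg latency 82≤142, memory 50≤244, throughput 3228≥642, p99 latency 736≤738).

D1, D2, D3, D4, D5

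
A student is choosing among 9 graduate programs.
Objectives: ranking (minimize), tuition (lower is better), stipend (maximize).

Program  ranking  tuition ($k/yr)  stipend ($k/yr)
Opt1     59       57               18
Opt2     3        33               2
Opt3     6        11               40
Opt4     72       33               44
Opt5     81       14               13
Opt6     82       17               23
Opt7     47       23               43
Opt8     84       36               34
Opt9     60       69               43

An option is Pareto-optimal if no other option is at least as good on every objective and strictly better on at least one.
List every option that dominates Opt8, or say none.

Opt3, Opt4, Opt7

Opt3: ranking 6≤84, tuition 11≤36, stipend 40≥34 — dominates Opt8.
Opt4: ranking 72≤84, tuition 33≤36, stipend 44≥34 — dominates Opt8.
Opt7: ranking 47≤84, tuition 23≤36, stipend 43≥34 — dominates Opt8.
Others (Opt1, Opt2, Opt5, Opt6, Opt9) are each worse than Opt8 on at least one objective.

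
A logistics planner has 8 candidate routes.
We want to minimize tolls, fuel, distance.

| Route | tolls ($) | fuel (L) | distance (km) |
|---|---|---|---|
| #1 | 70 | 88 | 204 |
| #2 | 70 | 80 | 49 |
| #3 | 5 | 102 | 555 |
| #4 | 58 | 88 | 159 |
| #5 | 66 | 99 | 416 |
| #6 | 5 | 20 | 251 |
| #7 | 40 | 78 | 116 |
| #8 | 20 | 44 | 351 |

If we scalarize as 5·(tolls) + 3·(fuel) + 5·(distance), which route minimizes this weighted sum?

#1: 5·70 + 3·88 + 5·204 = 1634
#2: 5·70 + 3·80 + 5·49 = 835
#3: 5·5 + 3·102 + 5·555 = 3106
#4: 5·58 + 3·88 + 5·159 = 1349
#5: 5·66 + 3·99 + 5·416 = 2707
#6: 5·5 + 3·20 + 5·251 = 1340
#7: 5·40 + 3·78 + 5·116 = 1014
#8: 5·20 + 3·44 + 5·351 = 1987
Lowest: #2 at 835.

#2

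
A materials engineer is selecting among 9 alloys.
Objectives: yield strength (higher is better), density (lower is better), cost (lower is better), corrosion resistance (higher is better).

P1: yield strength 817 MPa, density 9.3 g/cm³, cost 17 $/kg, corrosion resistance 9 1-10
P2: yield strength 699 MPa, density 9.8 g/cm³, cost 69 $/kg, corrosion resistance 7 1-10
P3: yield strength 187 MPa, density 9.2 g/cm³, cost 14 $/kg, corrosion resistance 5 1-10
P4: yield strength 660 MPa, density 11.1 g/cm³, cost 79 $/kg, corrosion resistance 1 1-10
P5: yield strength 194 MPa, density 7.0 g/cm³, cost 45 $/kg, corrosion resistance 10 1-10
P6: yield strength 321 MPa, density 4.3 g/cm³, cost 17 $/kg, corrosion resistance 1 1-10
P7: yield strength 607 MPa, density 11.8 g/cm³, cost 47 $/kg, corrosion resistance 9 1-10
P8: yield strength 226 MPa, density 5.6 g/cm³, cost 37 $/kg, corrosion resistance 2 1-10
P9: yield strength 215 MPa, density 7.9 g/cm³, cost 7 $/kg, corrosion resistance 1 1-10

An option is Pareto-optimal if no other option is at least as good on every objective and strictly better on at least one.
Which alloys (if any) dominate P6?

P1: worse on density (9.3 vs 4.3).
P2: worse on density (9.8 vs 4.3).
P3: worse on yield strength (187 vs 321).
P4: worse on density (11.1 vs 4.3).
P5: worse on yield strength (194 vs 321).
P7: worse on density (11.8 vs 4.3).
P8: worse on yield strength (226 vs 321).
P9: worse on yield strength (215 vs 321).
No option dominates P6.

none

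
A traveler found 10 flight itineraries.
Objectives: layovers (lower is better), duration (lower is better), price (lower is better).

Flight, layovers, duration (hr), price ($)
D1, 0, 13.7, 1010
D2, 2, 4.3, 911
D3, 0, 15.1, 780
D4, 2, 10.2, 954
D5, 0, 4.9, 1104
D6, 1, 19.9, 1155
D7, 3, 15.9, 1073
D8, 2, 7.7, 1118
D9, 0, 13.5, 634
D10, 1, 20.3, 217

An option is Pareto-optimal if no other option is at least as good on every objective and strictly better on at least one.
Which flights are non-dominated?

D2, D5, D9, D10

D1: dominated by D9 (layovers 0≤0, duration 13.5≤13.7, price 634≤1010).
D2: not dominated (best duration).
D3: dominated by D9 (layovers 0≤0, duration 13.5≤15.1, price 634≤780).
D4: dominated by D2 (layovers 2≤2, duration 4.3≤10.2, price 911≤954).
D5: not dominated.
D6: dominated by D1 (layovers 0≤1, duration 13.7≤19.9, price 1010≤1155).
D7: dominated by D1 (layovers 0≤3, duration 13.7≤15.9, price 1010≤1073).
D8: dominated by D2 (layovers 2≤2, duration 4.3≤7.7, price 911≤1118).
D9: not dominated.
D10: not dominated (best price).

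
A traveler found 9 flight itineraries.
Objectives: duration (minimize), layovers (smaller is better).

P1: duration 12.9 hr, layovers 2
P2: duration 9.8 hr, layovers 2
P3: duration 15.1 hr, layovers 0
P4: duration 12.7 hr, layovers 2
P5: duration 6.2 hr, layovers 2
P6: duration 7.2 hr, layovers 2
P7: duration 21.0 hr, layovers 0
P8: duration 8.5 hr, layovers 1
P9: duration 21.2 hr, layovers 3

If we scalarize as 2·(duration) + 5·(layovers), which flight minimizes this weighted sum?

P8

P1: 2·12.9 + 5·2 = 35.8
P2: 2·9.8 + 5·2 = 29.6
P3: 2·15.1 + 5·0 = 30.2
P4: 2·12.7 + 5·2 = 35.4
P5: 2·6.2 + 5·2 = 22.4
P6: 2·7.2 + 5·2 = 24.4
P7: 2·21.0 + 5·0 = 42.0
P8: 2·8.5 + 5·1 = 22.0
P9: 2·21.2 + 5·3 = 57.4
Lowest: P8 at 22.0.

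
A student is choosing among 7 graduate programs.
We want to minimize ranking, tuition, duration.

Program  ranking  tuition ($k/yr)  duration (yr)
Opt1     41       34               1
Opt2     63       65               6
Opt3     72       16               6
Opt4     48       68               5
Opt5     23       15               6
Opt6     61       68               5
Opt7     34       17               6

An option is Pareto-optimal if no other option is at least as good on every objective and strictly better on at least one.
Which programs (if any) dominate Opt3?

Opt5

Opt5: ranking 23≤72, tuition 15≤16, duration 6≤6 — dominates Opt3.
Others (Opt1, Opt2, Opt4, Opt6, Opt7) are each worse than Opt3 on at least one objective.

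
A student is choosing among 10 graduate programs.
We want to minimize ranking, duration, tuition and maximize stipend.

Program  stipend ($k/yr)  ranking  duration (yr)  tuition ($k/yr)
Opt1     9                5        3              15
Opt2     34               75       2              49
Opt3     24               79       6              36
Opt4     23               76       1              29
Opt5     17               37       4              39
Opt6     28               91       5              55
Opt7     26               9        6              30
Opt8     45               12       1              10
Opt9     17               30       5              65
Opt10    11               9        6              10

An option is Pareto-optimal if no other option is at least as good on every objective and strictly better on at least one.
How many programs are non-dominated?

4

Opt1: not dominated (best ranking).
Opt2: dominated by Opt8 (stipend 45≥34, ranking 12≤75, duration 1≤2, tuition 10≤49).
Opt3: dominated by Opt7 (stipend 26≥24, ranking 9≤79, duration 6≤6, tuition 30≤36).
Opt4: dominated by Opt8 (stipend 45≥23, ranking 12≤76, duration 1≤1, tuition 10≤29).
Opt5: dominated by Opt8 (stipend 45≥17, ranking 12≤37, duration 1≤4, tuition 10≤39).
Opt6: dominated by Opt2 (stipend 34≥28, ranking 75≤91, duration 2≤5, tuition 49≤55).
Opt7: not dominated.
Opt8: not dominated (best stipend).
Opt9: dominated by Opt8 (stipend 45≥17, ranking 12≤30, duration 1≤5, tuition 10≤65).
Opt10: not dominated.
Pareto-optimal: Opt1, Opt7, Opt8, Opt10 → 4.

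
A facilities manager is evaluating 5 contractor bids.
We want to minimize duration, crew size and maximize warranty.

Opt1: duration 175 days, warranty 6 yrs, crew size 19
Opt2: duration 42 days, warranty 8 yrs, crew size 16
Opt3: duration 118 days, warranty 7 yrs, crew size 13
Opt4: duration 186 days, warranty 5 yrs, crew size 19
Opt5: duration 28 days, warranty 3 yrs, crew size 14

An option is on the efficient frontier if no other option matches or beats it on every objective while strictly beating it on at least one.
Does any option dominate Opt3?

No

Opt1: worse on duration (175 vs 118).
Opt2: worse on crew size (16 vs 13).
Opt4: worse on duration (186 vs 118).
Opt5: worse on warranty (3 vs 7).
No option is at least as good as Opt3 on every objective and strictly better on one.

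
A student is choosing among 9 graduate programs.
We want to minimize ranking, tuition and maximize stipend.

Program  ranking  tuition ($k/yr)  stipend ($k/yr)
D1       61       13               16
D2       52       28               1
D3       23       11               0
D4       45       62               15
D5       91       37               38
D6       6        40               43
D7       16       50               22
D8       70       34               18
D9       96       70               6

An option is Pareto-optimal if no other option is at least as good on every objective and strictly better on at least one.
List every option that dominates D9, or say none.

D1, D4, D5, D6, D7, D8

D1: ranking 61≤96, tuition 13≤70, stipend 16≥6 — dominates D9.
D4: ranking 45≤96, tuition 62≤70, stipend 15≥6 — dominates D9.
D5: ranking 91≤96, tuition 37≤70, stipend 38≥6 — dominates D9.
D6: ranking 6≤96, tuition 40≤70, stipend 43≥6 — dominates D9.
D7: ranking 16≤96, tuition 50≤70, stipend 22≥6 — dominates D9.
D8: ranking 70≤96, tuition 34≤70, stipend 18≥6 — dominates D9.
Others (D2, D3) are each worse than D9 on at least one objective.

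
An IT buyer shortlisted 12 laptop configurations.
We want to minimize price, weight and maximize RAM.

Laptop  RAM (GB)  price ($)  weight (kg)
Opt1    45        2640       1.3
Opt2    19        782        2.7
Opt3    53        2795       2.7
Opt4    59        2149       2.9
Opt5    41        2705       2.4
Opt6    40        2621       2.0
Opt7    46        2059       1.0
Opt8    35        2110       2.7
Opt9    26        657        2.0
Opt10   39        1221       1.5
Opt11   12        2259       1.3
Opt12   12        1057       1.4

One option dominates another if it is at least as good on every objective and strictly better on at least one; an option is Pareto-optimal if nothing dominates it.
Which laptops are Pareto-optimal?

Opt3, Opt4, Opt7, Opt9, Opt10, Opt12

Opt1: dominated by Opt7 (RAM 46≥45, price 2059≤2640, weight 1.0≤1.3).
Opt2: dominated by Opt9 (RAM 26≥19, price 657≤782, weight 2.0≤2.7).
Opt3: not dominated.
Opt4: not dominated (best RAM).
Opt5: dominated by Opt1 (RAM 45≥41, price 2640≤2705, weight 1.3≤2.4).
Opt6: dominated by Opt7 (RAM 46≥40, price 2059≤2621, weight 1.0≤2.0).
Opt7: not dominated (best weight).
Opt8: dominated by Opt7 (RAM 46≥35, price 2059≤2110, weight 1.0≤2.7).
Opt9: not dominated (best price).
Opt10: not dominated.
Opt11: dominated by Opt7 (RAM 46≥12, price 2059≤2259, weight 1.0≤1.3).
Opt12: not dominated.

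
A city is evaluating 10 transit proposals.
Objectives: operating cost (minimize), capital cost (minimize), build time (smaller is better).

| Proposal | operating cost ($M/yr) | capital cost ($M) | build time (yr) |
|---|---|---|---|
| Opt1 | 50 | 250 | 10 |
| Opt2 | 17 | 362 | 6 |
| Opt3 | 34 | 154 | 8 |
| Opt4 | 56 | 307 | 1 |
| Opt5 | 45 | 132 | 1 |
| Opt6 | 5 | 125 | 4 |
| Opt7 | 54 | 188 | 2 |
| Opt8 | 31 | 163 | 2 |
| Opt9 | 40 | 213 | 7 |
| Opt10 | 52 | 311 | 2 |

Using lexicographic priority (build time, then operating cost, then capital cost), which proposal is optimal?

First minimize build time: best is 1, kept {Opt4, Opt5}.
Then minimize operating cost: best is 45, kept {Opt5}.

Opt5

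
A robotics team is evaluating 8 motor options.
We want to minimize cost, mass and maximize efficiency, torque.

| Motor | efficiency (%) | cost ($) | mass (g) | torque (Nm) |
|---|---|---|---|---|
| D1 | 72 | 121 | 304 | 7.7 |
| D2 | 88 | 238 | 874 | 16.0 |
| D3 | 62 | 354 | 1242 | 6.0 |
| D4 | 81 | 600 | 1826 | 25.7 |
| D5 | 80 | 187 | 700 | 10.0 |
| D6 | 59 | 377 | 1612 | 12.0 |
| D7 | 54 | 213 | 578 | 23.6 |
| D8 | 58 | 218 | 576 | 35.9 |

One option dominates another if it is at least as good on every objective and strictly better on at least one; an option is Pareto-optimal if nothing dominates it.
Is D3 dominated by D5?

D5 vs D3: efficiency 80≥62, cost 187≤354, mass 700≤1242, torque 10.0≥6.0 — D5 is at least as good on every objective with at least one strict improvement.

Yes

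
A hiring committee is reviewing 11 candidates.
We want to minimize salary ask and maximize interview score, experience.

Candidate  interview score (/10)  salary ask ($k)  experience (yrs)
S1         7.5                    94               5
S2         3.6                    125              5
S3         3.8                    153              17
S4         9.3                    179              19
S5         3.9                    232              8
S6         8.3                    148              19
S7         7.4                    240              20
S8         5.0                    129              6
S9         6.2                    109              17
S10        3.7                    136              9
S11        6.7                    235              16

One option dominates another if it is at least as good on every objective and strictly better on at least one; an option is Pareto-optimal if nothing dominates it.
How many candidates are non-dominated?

5

S1: not dominated (best salary ask).
S2: dominated by S1 (interview score 7.5≥3.6, salary ask 94≤125, experience 5≥5).
S3: dominated by S6 (interview score 8.3≥3.8, salary ask 148≤153, experience 19≥17).
S4: not dominated (best interview score).
S5: dominated by S4 (interview score 9.3≥3.9, salary ask 179≤232, experience 19≥8).
S6: not dominated.
S7: not dominated (best experience).
S8: dominated by S9 (interview score 6.2≥5.0, salary ask 109≤129, experience 17≥6).
S9: not dominated.
S10: dominated by S9 (interview score 6.2≥3.7, salary ask 109≤136, experience 17≥9).
S11: dominated by S4 (interview score 9.3≥6.7, salary ask 179≤235, experience 19≥16).
Pareto-optimal: S1, S4, S6, S7, S9 → 5.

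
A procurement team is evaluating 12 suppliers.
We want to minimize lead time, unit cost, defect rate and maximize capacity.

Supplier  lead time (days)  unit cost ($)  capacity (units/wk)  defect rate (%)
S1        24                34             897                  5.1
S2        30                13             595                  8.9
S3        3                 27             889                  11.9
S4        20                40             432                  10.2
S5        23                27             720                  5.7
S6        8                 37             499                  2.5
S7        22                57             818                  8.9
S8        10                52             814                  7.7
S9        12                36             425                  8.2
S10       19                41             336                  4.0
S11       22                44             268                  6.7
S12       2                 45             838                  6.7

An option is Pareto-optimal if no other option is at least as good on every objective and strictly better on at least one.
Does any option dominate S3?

No

S1: worse on lead time (24 vs 3).
S2: worse on lead time (30 vs 3).
S4: worse on lead time (20 vs 3).
S5: worse on lead time (23 vs 3).
S6: worse on lead time (8 vs 3).
S7: worse on lead time (22 vs 3).
S8: worse on lead time (10 vs 3).
S9: worse on lead time (12 vs 3).
S10: worse on lead time (19 vs 3).
S11: worse on lead time (22 vs 3).
S12: worse on unit cost (45 vs 27).
No option is at least as good as S3 on every objective and strictly better on one.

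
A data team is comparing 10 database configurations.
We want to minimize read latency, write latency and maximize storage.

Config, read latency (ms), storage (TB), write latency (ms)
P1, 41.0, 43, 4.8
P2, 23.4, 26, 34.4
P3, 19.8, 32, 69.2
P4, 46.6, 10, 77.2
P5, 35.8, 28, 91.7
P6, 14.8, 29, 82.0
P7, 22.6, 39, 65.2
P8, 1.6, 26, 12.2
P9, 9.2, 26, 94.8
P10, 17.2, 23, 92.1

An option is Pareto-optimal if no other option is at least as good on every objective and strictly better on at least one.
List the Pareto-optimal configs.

P1, P3, P6, P7, P8

P1: not dominated (best storage).
P2: dominated by P8 (read latency 1.6≤23.4, storage 26≥26, write latency 12.2≤34.4).
P3: not dominated.
P4: dominated by P1 (read latency 41.0≤46.6, storage 43≥10, write latency 4.8≤77.2).
P5: dominated by P3 (read latency 19.8≤35.8, storage 32≥28, write latency 69.2≤91.7).
P6: not dominated.
P7: not dominated.
P8: not dominated (best read latency).
P9: dominated by P8 (read latency 1.6≤9.2, storage 26≥26, write latency 12.2≤94.8).
P10: dominated by P6 (read latency 14.8≤17.2, storage 29≥23, write latency 82.0≤92.1).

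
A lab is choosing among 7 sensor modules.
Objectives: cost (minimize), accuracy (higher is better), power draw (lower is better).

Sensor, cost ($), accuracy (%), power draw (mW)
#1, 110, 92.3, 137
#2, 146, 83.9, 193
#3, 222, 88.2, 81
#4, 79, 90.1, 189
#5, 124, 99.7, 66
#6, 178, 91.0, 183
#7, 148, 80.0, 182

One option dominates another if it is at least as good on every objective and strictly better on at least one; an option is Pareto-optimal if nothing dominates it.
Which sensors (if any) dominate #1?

none

#2: worse on cost (146 vs 110).
#3: worse on cost (222 vs 110).
#4: worse on accuracy (90.1 vs 92.3).
#5: worse on cost (124 vs 110).
#6: worse on cost (178 vs 110).
#7: worse on cost (148 vs 110).
No option dominates #1.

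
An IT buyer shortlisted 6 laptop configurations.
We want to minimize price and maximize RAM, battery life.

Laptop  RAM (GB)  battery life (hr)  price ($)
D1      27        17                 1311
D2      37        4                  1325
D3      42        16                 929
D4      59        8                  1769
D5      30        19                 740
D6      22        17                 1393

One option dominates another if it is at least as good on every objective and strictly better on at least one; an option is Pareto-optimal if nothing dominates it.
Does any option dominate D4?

No

D1: worse on RAM (27 vs 59).
D2: worse on RAM (37 vs 59).
D3: worse on RAM (42 vs 59).
D5: worse on RAM (30 vs 59).
D6: worse on RAM (22 vs 59).
No option is at least as good as D4 on every objective and strictly better on one.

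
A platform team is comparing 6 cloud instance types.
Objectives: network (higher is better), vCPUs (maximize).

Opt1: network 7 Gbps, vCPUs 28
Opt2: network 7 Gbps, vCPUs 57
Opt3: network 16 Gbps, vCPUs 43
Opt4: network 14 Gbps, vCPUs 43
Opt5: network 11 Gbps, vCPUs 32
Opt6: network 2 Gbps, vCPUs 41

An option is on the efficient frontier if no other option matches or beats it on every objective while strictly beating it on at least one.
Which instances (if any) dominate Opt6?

Opt2: network 7≥2, vCPUs 57≥41 — dominates Opt6.
Opt3: network 16≥2, vCPUs 43≥41 — dominates Opt6.
Opt4: network 14≥2, vCPUs 43≥41 — dominates Opt6.
Others (Opt1, Opt5) are each worse than Opt6 on at least one objective.

Opt2, Opt3, Opt4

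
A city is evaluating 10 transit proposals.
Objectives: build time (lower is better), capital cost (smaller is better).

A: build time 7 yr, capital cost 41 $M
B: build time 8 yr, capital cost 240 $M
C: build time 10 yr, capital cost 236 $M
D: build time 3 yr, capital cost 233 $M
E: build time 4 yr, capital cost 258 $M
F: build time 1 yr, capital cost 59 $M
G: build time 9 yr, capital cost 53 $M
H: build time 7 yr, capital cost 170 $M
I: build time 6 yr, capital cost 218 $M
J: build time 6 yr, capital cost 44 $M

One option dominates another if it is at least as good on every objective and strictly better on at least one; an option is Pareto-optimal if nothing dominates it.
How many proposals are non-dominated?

3

A: not dominated (best capital cost).
B: dominated by A (build time 7≤8, capital cost 41≤240).
C: dominated by A (build time 7≤10, capital cost 41≤236).
D: dominated by F (build time 1≤3, capital cost 59≤233).
E: dominated by D (build time 3≤4, capital cost 233≤258).
F: not dominated (best build time).
G: dominated by A (build time 7≤9, capital cost 41≤53).
H: dominated by A (build time 7≤7, capital cost 41≤170).
I: dominated by F (build time 1≤6, capital cost 59≤218).
J: not dominated.
Pareto-optimal: A, F, J → 3.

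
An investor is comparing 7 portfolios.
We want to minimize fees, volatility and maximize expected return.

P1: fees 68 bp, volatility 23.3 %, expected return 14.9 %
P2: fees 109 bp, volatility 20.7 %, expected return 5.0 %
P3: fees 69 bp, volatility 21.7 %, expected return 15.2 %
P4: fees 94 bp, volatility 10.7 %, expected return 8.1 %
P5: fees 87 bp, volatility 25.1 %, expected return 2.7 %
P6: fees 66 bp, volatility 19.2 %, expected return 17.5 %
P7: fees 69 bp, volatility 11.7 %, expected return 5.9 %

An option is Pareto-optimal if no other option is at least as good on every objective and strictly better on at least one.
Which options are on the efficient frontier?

P4, P6, P7

P1: dominated by P6 (fees 66≤68, volatility 19.2≤23.3, expected return 17.5≥14.9).
P2: dominated by P4 (fees 94≤109, volatility 10.7≤20.7, expected return 8.1≥5.0).
P3: dominated by P6 (fees 66≤69, volatility 19.2≤21.7, expected return 17.5≥15.2).
P4: not dominated (best volatility).
P5: dominated by P1 (fees 68≤87, volatility 23.3≤25.1, expected return 14.9≥2.7).
P6: not dominated (best fees).
P7: not dominated.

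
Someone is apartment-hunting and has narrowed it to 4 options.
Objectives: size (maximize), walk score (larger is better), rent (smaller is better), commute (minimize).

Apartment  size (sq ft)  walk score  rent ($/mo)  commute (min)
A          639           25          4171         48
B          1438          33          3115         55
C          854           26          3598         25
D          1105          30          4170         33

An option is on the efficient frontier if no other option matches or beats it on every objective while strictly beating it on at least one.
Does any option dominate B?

A: worse on size (639 vs 1438).
C: worse on size (854 vs 1438).
D: worse on size (1105 vs 1438).
No option is at least as good as B on every objective and strictly better on one.

No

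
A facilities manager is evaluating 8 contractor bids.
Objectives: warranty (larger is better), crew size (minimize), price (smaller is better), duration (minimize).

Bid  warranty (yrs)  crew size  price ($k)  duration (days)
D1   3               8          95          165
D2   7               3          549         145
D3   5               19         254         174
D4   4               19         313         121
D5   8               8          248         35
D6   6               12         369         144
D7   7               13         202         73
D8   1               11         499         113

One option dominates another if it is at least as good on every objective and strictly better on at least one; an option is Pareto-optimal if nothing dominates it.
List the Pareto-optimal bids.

D1: not dominated (best price).
D2: not dominated (best crew size).
D3: dominated by D5 (warranty 8≥5, crew size 8≤19, price 248≤254, duration 35≤174).
D4: dominated by D5 (warranty 8≥4, crew size 8≤19, price 248≤313, duration 35≤121).
D5: not dominated (best warranty).
D6: dominated by D5 (warranty 8≥6, crew size 8≤12, price 248≤369, duration 35≤144).
D7: not dominated.
D8: dominated by D5 (warranty 8≥1, crew size 8≤11, price 248≤499, duration 35≤113).

D1, D2, D5, D7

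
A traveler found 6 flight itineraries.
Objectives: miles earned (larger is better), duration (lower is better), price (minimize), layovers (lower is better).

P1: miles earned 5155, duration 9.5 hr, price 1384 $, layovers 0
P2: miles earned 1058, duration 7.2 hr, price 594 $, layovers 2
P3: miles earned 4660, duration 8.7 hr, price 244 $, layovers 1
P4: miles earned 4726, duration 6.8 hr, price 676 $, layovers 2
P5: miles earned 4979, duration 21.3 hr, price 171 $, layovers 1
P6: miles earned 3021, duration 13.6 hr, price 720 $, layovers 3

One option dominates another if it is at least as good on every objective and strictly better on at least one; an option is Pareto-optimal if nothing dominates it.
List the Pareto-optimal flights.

P1, P2, P3, P4, P5

P1: not dominated (best miles earned).
P2: not dominated.
P3: not dominated.
P4: not dominated (best duration).
P5: not dominated (best price).
P6: dominated by P3 (miles earned 4660≥3021, duration 8.7≤13.6, price 244≤720, layovers 1≤3).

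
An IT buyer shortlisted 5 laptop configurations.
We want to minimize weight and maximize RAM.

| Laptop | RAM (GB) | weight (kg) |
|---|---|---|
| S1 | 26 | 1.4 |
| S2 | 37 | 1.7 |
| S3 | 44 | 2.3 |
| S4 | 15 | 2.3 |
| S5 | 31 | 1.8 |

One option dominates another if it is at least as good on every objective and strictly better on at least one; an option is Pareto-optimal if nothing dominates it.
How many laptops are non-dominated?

S1: not dominated (best weight).
S2: not dominated.
S3: not dominated (best RAM).
S4: dominated by S1 (RAM 26≥15, weight 1.4≤2.3).
S5: dominated by S2 (RAM 37≥31, weight 1.7≤1.8).
Pareto-optimal: S1, S2, S3 → 3.

3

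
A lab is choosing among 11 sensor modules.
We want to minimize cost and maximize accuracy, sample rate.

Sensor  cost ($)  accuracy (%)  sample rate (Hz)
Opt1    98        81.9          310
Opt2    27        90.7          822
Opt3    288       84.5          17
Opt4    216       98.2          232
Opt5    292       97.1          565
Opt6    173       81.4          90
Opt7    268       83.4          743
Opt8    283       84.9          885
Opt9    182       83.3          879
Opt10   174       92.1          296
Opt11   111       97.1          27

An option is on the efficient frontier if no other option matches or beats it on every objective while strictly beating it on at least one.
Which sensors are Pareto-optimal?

Opt1: dominated by Opt2 (cost 27≤98, accuracy 90.7≥81.9, sample rate 822≥310).
Opt2: not dominated (best cost).
Opt3: dominated by Opt2 (cost 27≤288, accuracy 90.7≥84.5, sample rate 822≥17).
Opt4: not dominated (best accuracy).
Opt5: not dominated.
Opt6: dominated by Opt1 (cost 98≤173, accuracy 81.9≥81.4, sample rate 310≥90).
Opt7: dominated by Opt2 (cost 27≤268, accuracy 90.7≥83.4, sample rate 822≥743).
Opt8: not dominated (best sample rate).
Opt9: not dominated.
Opt10: not dominated.
Opt11: not dominated.

Opt2, Opt4, Opt5, Opt8, Opt9, Opt10, Opt11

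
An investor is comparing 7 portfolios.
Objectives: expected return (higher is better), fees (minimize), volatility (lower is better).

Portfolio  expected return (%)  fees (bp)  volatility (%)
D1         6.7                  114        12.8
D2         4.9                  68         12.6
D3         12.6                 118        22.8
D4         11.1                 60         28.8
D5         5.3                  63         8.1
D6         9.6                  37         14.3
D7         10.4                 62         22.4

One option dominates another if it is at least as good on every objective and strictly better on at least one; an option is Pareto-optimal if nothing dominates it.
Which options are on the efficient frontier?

D1, D3, D4, D5, D6, D7

D1: not dominated.
D2: dominated by D5 (expected return 5.3≥4.9, fees 63≤68, volatility 8.1≤12.6).
D3: not dominated (best expected return).
D4: not dominated.
D5: not dominated (best volatility).
D6: not dominated (best fees).
D7: not dominated.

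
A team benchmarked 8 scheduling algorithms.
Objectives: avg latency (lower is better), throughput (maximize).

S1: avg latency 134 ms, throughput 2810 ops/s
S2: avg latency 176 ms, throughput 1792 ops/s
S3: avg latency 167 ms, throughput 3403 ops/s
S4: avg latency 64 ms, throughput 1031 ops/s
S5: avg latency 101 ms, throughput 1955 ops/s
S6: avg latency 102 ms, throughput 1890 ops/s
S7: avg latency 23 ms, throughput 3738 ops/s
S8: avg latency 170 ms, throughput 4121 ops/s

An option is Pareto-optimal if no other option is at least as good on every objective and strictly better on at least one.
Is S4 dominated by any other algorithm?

S7 vs S4: avg latency 23≤64, throughput 3738≥1031 — S7 is at least as good on every objective and strictly better on at least one, so S7 dominates S4.

Yes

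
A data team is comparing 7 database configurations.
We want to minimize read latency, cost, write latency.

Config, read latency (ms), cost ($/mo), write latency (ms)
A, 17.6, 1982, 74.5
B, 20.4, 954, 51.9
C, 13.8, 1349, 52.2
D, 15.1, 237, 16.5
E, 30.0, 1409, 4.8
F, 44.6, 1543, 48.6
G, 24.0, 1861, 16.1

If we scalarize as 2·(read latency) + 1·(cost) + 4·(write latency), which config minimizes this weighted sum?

D

A: 2·17.6 + 1·1982 + 4·74.5 = 2315.2
B: 2·20.4 + 1·954 + 4·51.9 = 1202.4
C: 2·13.8 + 1·1349 + 4·52.2 = 1585.4
D: 2·15.1 + 1·237 + 4·16.5 = 333.2
E: 2·30.0 + 1·1409 + 4·4.8 = 1488.2
F: 2·44.6 + 1·1543 + 4·48.6 = 1826.6
G: 2·24.0 + 1·1861 + 4·16.1 = 1973.4
Lowest: D at 333.2.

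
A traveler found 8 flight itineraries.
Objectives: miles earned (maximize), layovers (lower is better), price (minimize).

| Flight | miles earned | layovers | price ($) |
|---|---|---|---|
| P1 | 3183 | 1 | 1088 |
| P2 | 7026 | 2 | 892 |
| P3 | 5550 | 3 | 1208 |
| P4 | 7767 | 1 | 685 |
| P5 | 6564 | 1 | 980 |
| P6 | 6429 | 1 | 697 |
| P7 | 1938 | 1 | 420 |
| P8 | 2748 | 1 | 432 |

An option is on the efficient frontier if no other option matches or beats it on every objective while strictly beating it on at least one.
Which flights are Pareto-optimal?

P1: dominated by P4 (miles earned 7767≥3183, layovers 1≤1, price 685≤1088).
P2: dominated by P4 (miles earned 7767≥7026, layovers 1≤2, price 685≤892).
P3: dominated by P2 (miles earned 7026≥5550, layovers 2≤3, price 892≤1208).
P4: not dominated (best miles earned).
P5: dominated by P4 (miles earned 7767≥6564, layovers 1≤1, price 685≤980).
P6: dominated by P4 (miles earned 7767≥6429, layovers 1≤1, price 685≤697).
P7: not dominated (best price).
P8: not dominated.

P4, P7, P8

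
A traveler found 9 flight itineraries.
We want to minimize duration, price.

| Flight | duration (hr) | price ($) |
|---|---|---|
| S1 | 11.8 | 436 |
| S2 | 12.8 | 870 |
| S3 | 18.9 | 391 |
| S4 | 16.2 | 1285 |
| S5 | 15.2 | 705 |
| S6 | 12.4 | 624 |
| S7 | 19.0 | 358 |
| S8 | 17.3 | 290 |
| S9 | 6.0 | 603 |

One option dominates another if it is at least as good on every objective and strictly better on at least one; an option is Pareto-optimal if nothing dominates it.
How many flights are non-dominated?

3

S1: not dominated.
S2: dominated by S1 (duration 11.8≤12.8, price 436≤870).
S3: dominated by S8 (duration 17.3≤18.9, price 290≤391).
S4: dominated by S1 (duration 11.8≤16.2, price 436≤1285).
S5: dominated by S1 (duration 11.8≤15.2, price 436≤705).
S6: dominated by S1 (duration 11.8≤12.4, price 436≤624).
S7: dominated by S8 (duration 17.3≤19.0, price 290≤358).
S8: not dominated (best price).
S9: not dominated (best duration).
Pareto-optimal: S1, S8, S9 → 3.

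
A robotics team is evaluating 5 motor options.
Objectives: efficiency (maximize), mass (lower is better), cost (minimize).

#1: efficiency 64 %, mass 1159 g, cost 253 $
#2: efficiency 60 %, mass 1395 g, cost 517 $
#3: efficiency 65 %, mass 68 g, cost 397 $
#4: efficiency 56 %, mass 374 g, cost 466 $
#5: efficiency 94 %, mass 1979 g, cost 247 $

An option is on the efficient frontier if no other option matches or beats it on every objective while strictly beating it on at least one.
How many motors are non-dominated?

#1: not dominated.
#2: dominated by #1 (efficiency 64≥60, mass 1159≤1395, cost 253≤517).
#3: not dominated (best mass).
#4: dominated by #3 (efficiency 65≥56, mass 68≤374, cost 397≤466).
#5: not dominated (best efficiency).
Pareto-optimal: #1, #3, #5 → 3.

3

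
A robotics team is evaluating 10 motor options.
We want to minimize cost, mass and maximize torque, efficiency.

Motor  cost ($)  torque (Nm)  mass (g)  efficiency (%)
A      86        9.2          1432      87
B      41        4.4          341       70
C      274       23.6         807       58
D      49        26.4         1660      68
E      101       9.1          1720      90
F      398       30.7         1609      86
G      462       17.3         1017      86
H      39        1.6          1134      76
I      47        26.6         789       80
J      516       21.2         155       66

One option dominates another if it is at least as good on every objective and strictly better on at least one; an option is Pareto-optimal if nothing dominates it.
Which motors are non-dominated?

A, B, E, F, G, H, I, J

A: not dominated.
B: not dominated.
C: dominated by I (cost 47≤274, torque 26.6≥23.6, mass 789≤807, efficiency 80≥58).
D: dominated by I (cost 47≤49, torque 26.6≥26.4, mass 789≤1660, efficiency 80≥68).
E: not dominated (best efficiency).
F: not dominated (best torque).
G: not dominated.
H: not dominated (best cost).
I: not dominated.
J: not dominated (best mass).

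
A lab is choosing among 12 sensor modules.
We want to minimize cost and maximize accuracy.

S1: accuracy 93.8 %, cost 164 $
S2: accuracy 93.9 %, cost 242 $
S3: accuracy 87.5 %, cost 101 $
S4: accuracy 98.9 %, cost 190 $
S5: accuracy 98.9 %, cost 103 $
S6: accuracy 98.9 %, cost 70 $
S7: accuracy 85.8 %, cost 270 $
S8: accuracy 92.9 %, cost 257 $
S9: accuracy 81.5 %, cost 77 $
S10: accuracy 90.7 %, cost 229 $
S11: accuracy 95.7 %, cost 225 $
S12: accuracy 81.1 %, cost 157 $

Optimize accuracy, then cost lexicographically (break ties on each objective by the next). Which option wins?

First maximize accuracy: best is 98.9, kept {S4, S5, S6}.
Then minimize cost: best is 70, kept {S6}.

S6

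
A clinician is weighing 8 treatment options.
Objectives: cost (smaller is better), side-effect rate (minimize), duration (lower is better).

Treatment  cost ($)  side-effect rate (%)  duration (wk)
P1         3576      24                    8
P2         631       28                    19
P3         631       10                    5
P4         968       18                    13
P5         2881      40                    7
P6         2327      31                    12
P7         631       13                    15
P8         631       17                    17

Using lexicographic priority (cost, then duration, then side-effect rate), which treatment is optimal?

First minimize cost: best is 631, kept {P2, P3, P7, P8}.
Then minimize duration: best is 5, kept {P3}.

P3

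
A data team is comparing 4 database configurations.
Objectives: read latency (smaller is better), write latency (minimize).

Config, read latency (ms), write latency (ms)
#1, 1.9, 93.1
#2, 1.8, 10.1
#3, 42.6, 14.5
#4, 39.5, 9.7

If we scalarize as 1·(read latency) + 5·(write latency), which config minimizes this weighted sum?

#1: 1·1.9 + 5·93.1 = 467.4
#2: 1·1.8 + 5·10.1 = 52.3
#3: 1·42.6 + 5·14.5 = 115.1
#4: 1·39.5 + 5·9.7 = 88.0
Lowest: #2 at 52.3.

#2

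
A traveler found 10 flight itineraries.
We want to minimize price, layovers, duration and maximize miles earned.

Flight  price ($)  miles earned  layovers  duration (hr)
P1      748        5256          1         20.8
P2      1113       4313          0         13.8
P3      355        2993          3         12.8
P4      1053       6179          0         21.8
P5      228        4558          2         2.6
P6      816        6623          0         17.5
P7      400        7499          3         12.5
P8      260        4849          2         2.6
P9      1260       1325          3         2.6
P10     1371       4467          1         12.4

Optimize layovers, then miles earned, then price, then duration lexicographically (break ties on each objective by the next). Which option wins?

First minimize layovers: best is 0, kept {P2, P4, P6}.
Then maximize miles earned: best is 6623, kept {P6}.

P6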